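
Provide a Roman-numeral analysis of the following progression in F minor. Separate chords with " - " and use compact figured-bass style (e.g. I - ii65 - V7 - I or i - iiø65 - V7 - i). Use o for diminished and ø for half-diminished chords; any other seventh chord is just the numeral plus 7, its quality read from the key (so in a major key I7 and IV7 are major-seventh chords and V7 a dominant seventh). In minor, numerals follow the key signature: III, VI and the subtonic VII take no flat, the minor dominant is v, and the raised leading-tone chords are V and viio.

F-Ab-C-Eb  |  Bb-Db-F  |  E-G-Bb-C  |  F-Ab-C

i7 - iv - V65 - i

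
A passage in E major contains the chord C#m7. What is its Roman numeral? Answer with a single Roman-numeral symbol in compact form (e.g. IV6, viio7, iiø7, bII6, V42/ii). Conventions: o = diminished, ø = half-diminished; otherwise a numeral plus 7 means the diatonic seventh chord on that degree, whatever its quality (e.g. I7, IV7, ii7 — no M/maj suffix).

vi7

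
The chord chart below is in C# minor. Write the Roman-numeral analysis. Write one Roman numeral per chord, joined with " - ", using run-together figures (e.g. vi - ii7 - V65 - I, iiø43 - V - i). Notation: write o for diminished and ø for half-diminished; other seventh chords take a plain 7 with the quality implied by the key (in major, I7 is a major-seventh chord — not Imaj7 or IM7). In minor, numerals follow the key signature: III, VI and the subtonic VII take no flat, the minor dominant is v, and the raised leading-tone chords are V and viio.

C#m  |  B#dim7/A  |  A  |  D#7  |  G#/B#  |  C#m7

i - viio42 - VI - V7/V - V6 - i7

C#m: root C# is the tonic; minor triad there is i.
B#dim7/A has root B#, degree 7 in C# minor, so viio42.
A has root A, degree 6 in C# minor, so VI.
D#7: a dominant seventh chord on D#, the applied dominant of V → V7/V.
G#/B#: root G# is the dominant; major triad there is V6.
C#m7: minor seventh chord on C# = scale degree 1 → i7.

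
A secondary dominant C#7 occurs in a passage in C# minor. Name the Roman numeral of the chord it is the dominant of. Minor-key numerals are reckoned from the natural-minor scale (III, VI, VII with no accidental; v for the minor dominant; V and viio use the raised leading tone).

iv

The chord is a dominant seventh chord on C#.
A dominant resolves down a perfect fifth: C# → F#. In C# minor, F# is scale degree 4, i.e. iv.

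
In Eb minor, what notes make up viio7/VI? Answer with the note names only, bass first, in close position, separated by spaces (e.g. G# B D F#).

Bb Db Fb Abb

viio7/VI is a secondary leading-tone chord. The target VI is Cb in Eb minor; the applied chord is rooted a semitone below, on Bb.
Building a fully diminished seventh chord on Bb gives Bb-Db-Fb-Abb.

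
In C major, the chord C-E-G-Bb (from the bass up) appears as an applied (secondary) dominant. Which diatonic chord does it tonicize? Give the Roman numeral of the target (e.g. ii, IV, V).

IV

The chord is a dominant seventh chord on C.
A dominant resolves down a perfect fifth: C → F. In C major, F is scale degree 4, i.e. IV.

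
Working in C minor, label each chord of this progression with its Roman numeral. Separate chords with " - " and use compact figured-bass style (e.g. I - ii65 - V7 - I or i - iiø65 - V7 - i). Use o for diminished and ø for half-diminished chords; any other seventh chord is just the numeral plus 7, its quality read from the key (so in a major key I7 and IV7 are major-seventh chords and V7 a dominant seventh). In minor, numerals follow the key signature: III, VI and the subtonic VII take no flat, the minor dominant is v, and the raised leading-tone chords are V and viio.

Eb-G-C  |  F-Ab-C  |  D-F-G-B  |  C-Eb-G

Eb-G-C: root C is the tonic; minor triad there is i6.
F-Ab-C: minor triad on F = scale degree 4 → iv.
D-F-G-B has root G, degree 5 in C minor, so V43.
C-Eb-G: minor triad on C = scale degree 1 → i.

i6 - iv - V43 - i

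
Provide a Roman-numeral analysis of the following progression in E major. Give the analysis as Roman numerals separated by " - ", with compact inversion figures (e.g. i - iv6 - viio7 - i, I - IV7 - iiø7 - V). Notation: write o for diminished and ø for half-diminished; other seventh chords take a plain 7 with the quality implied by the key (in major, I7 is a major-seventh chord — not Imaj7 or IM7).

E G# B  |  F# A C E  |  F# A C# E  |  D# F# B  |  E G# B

E-G#-B has root E, degree 1 in E major, so I.
F#-A-C-E is non-diatonic — iiø7, a mixture chord from E minor.
F#-A-C#-E: root F# is the supertonic; minor seventh chord there is ii7.
D#-F#-B has root B, degree 5 in E major, so V6.
E-G#-B: major triad on E = scale degree 1 → I.

I - iiø7 - ii7 - V6 - I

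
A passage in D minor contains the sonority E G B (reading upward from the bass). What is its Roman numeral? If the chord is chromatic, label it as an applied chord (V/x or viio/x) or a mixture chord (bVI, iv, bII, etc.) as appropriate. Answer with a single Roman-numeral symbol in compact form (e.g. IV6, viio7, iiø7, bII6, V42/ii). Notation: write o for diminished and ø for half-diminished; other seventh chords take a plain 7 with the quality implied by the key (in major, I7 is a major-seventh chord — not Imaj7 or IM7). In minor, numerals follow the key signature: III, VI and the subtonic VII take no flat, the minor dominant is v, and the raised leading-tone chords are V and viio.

ii

The pitches E-G-B form a minor triad rooted on E.
E is the second degree of D minor. This is the minor supertonic, borrowed from the parallel major (the Dorian ii).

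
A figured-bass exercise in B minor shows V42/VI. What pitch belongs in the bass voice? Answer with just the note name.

The applied chord V42/VI is rooted on D: D-F#-A-C.
The figure 42 means third inversion — the seventh is in the bass.

C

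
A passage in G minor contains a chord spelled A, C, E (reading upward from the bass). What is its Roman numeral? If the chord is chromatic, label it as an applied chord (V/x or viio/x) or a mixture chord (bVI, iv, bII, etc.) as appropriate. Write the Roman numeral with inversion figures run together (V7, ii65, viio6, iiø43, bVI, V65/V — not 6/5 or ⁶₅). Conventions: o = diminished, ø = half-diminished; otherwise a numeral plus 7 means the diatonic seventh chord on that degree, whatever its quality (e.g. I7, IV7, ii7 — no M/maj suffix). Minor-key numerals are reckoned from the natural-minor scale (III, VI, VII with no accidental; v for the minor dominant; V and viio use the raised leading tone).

Stacked in thirds the chord is A-C-E: a minor triad on A.
A is the second degree of G minor. This is the minor supertonic, borrowed from the parallel major (the Dorian ii).

ii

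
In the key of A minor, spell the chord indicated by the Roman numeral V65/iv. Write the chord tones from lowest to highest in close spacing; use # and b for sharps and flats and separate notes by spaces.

C# E G A

V65/iv is a secondary dominant — the dominant seventh of iv. iv in A minor is D, so the applied chord's root is A, a perfect fifth above.
Building a dominant seventh chord on A gives A-C#-E-G.
The figured bass 65 indicates first inversion, placing the third (C#) in the bass: C#-E-G-A.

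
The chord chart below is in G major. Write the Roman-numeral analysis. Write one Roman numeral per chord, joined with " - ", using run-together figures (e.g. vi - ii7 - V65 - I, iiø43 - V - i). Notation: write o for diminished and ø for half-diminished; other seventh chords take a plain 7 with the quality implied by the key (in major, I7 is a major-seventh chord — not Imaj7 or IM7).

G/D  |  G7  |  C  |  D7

I64 - V7/IV - IV - V7

G/D: root G is the tonic; major triad there is I64.
G7: a dominant seventh chord on G, the applied dominant of IV → V7/IV.
C has root C, degree 4 in G major, so IV.
D7 has root D, degree 5 in G major, so V7.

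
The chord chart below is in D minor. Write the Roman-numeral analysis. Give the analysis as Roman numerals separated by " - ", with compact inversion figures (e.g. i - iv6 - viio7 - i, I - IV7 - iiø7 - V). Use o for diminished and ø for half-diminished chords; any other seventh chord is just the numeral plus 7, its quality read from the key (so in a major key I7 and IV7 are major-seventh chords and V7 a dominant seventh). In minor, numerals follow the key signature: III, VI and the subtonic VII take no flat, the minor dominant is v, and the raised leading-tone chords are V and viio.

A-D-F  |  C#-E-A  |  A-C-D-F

i64 - V6 - i43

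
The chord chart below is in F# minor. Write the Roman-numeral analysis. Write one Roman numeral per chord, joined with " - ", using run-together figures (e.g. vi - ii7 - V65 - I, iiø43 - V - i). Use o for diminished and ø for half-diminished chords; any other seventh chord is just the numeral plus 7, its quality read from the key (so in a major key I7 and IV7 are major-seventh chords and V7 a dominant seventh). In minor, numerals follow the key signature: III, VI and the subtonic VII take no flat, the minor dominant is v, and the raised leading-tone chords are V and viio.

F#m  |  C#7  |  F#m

F#m has root F#, degree 1 in F# minor, so i.
C#7 has root C#, degree 5 in F# minor, so V7.
F#m has root F#, degree 1 in F# minor, so i.

i - V7 - i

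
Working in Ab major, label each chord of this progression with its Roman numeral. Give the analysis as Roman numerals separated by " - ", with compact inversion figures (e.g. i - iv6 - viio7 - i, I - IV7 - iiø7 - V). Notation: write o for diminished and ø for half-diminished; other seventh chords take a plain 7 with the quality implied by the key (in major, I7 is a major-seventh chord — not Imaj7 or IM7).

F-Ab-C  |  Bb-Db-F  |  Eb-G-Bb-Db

F-Ab-C: root F is the submediant; minor triad there is vi.
Bb-Db-F has root Bb, degree 2 in Ab major, so ii.
Eb-G-Bb-Db: dominant seventh chord on Eb = scale degree 5 → V7.

vi - ii - V7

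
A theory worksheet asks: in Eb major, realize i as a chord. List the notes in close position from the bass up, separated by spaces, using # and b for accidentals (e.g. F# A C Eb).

Eb Gb Bb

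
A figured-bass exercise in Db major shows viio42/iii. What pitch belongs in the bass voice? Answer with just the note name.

The applied chord viio42/iii is rooted on E: E-G-Bb-Db.
The figure 42 means third inversion — the seventh is in the bass.

Db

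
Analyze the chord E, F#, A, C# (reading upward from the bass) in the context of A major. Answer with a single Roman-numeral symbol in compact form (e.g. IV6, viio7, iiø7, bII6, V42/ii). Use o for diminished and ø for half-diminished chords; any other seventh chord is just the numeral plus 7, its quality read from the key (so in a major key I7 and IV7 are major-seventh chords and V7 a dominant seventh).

The pitches F#-A-C#-E form a minor seventh chord rooted on F#.
In A major, F# is the submediant; the diatonic minor seventh chord there is vi7.
With E in the bass the chord is in third inversion, so the figured bass is 42.

vi42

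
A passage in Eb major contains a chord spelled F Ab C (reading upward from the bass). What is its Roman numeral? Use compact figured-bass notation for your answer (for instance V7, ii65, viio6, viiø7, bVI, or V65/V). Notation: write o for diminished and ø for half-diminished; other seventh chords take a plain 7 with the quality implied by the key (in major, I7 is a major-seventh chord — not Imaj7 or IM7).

ii

Stacked in thirds the chord is F-Ab-C: a minor triad on F.
In Eb major, F is the supertonic; the diatonic minor triad there is ii.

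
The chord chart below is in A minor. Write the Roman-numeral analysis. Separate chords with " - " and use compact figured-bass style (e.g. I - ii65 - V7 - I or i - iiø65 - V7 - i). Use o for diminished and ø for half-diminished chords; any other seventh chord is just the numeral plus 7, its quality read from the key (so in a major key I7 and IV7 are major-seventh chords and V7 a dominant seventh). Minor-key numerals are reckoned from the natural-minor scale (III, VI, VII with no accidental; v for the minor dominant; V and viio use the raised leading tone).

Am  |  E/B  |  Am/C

i - V64 - i6

Am has root A, degree 1 in A minor, so i.
E/B: root E is the dominant; major triad there is V64.
Am/C has root A, degree 1 in A minor, so i6.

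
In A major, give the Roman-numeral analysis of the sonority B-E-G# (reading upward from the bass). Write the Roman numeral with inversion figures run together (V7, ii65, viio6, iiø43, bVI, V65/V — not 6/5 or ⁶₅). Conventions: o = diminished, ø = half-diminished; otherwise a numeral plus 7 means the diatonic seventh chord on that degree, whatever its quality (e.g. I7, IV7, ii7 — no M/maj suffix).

V64

Stacked in thirds the chord is E-G#-B: a major triad on E.
In A major, E is the dominant; the diatonic major triad there is V.
With B in the bass the chord is in second inversion, so the figured bass is 64.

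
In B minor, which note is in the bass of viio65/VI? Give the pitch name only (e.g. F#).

A

The applied chord viio65/VI is rooted on F#: F#-A-C-Eb.
The figure 65 means first inversion — the third is in the bass.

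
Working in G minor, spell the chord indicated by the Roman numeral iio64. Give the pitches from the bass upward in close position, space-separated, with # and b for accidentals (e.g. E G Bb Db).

In G minor, the supertonic is A, and the diatonic chord built there is a diminished triad.
That chord is spelled A-C-Eb.
With the 64 figure the chord is in second inversion; from the bass Eb upward in close position it reads Eb-A-C.

Eb A C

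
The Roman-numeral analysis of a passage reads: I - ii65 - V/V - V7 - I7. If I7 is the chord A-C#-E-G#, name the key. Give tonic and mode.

A major

The chord Amaj7 is a major seventh chord rooted on A; its label is I7.
If A is scale degree 1 and the mode makes that degree carry a major seventh chord, the tonic is A and the mode is major.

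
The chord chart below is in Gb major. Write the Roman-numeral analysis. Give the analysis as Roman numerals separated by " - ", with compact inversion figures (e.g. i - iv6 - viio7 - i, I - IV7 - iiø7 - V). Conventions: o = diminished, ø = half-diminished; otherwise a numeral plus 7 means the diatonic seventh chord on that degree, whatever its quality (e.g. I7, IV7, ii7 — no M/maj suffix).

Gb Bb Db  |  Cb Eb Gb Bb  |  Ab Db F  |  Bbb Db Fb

I - IV7 - V64 - bIII

Gb-Bb-Db: major triad on Gb = scale degree 1 → I.
Cb-Eb-Gb-Bb has root Cb, degree 4 in Gb major, so IV7.
Ab-Db-F: major triad on Db = scale degree 5 → V64.
Bbb-Db-Fb is non-diatonic — bIII, a mixture chord from Gb minor.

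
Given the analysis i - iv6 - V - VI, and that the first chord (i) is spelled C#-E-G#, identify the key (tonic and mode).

C# minor

i is given as C#-E-G# — a minor triad with root C#.
If C# is scale degree 1 and the mode makes that degree carry a minor triad, the tonic is C# and the mode is minor.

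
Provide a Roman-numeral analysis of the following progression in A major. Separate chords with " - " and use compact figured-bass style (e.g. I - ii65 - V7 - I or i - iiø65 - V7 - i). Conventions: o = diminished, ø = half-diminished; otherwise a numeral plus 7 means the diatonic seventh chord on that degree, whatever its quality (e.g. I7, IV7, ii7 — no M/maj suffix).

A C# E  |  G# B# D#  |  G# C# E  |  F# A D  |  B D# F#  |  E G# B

A-C#-E has root A, degree 1 in A major, so I.
G#-B#-D# is the secondary dominant of iii (major triad on G#): V/iii.
G#-C#-E: root C# is the mediant; minor triad there is iii64.
F#-A-D has root D, degree 4 in A major, so IV6.
B-D#-F#: chromatic; B is V of V, so V/V.
E-G#-B: root E is the dominant; major triad there is V.

I - V/iii - iii64 - IV6 - V/V - V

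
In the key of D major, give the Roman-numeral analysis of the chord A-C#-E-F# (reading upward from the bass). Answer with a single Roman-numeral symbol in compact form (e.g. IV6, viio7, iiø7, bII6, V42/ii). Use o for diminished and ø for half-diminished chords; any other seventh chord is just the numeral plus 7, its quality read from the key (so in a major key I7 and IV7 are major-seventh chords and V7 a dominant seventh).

The pitches F#-A-C#-E form a minor seventh chord rooted on F#.
F# is scale degree 3 in D major, and a minor seventh chord on that degree is written iii7.
With A in the bass the chord is in first inversion, so the figured bass is 65.

iii65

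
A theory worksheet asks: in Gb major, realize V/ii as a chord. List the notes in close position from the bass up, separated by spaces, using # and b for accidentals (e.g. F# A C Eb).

Eb G Bb

V/ii is a secondary dominant — the dominant triad of ii. ii in Gb major is Ab, so the applied chord's root is Eb, a perfect fifth above.
Building a major triad on Eb gives Eb-G-Bb.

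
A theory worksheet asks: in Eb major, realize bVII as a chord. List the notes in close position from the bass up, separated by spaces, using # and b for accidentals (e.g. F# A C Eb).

Db F Ab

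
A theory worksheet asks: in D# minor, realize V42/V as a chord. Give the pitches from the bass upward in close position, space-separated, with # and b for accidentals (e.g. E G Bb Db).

D# E# G## B#

V42/V is a secondary dominant — the dominant seventh of V. V in D# minor is A#, so the applied chord's root is E#, a perfect fifth above.
Building a dominant seventh chord on E# gives E#-G##-B#-D#.
With the 42 figure the chord is in third inversion; from the bass D# upward in close position it reads D#-E#-G##-B#.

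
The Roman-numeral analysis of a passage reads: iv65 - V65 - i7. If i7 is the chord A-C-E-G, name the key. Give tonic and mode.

A minor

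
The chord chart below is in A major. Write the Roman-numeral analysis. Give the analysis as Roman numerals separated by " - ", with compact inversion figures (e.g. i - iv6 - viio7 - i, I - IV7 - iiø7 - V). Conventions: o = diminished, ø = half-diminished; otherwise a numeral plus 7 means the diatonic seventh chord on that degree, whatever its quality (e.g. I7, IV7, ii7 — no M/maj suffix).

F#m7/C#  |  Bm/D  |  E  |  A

vi43 - ii6 - V - I

F#m7/C# has root F#, degree 6 in A major, so vi43.
Bm/D: root B is the supertonic; minor triad there is ii6.
E: root E is the dominant; major triad there is V.
A has root A, degree 1 in A major, so I.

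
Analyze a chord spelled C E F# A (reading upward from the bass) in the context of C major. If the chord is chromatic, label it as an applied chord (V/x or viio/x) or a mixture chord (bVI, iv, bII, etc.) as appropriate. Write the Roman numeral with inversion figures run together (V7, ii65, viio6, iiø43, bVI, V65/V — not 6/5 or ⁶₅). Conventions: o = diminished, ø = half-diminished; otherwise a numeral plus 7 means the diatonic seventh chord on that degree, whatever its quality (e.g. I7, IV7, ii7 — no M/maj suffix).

viiø43/V

The pitches F#-A-C-E form a half-diminished seventh chord rooted on F#.
F# sits a half step below G (V in C major); a diminished chord there is the applied leading-tone chord of V.
With C in the bass the chord is in second inversion, so the figured bass is 43.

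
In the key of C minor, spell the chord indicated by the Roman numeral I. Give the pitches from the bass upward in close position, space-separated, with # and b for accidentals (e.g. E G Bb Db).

Scale degree 1 in C minor is C; here the chord built on it is altered to a major triad. I is the major tonic (Picardy third), borrowed from the parallel major.
So the chord is C-E-G.

C E G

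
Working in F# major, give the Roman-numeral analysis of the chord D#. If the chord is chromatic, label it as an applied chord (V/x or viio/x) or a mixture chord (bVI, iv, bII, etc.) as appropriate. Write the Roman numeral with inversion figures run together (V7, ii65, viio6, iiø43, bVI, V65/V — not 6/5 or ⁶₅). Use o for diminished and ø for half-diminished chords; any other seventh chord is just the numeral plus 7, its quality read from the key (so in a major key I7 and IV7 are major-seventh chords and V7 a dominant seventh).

The pitches D#-F##-A# form a major triad rooted on D#.
D# is not a diatonic chord root with this quality in F# major, but it lies a perfect fifth above G# (ii), so the chord functions as an applied dominant of ii.

V/ii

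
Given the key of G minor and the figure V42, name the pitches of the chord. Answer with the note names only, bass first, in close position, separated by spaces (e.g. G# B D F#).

In G minor, scale degree 5 is D. The dominant is major (leading tone raised), so V is a dominant seventh chord.
That chord is spelled D-F#-A-C.
The figured bass 42 indicates third inversion, placing the seventh (C) in the bass: C-D-F#-A.

C D F# A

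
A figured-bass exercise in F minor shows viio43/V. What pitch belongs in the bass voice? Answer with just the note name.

F

The applied chord viio43/V is rooted on B: B-D-F-Ab.
The figure 43 means second inversion — the fifth is in the bass.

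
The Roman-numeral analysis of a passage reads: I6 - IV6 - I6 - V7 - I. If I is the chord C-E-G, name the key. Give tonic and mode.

C major

The chord C is a major triad rooted on C; its label is I.
If C is scale degree 1 and the mode makes that degree carry a major triad, the tonic is C and the mode is major.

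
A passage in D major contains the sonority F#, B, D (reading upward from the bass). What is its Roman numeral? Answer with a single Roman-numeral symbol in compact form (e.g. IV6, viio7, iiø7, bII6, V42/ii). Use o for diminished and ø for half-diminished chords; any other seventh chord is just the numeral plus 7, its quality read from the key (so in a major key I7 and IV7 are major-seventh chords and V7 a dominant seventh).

vi64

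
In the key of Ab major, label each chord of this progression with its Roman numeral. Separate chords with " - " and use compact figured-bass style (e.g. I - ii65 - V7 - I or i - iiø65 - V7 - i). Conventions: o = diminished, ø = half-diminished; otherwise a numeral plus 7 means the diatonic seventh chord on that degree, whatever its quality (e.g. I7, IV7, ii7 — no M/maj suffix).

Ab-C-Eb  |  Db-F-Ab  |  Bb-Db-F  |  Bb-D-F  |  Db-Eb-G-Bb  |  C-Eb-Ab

Ab-C-Eb: major triad on Ab = scale degree 1 → I.
Db-F-Ab: major triad on Db = scale degree 4 → IV.
Bb-Db-F: minor triad on Bb = scale degree 2 → ii.
Bb-D-F: a major triad on Bb, the applied dominant of V → V/V.
Db-Eb-G-Bb: dominant seventh chord on Eb = scale degree 5 → V42.
C-Eb-Ab has root Ab, degree 1 in Ab major, so I6.

I - IV - ii - V/V - V42 - I6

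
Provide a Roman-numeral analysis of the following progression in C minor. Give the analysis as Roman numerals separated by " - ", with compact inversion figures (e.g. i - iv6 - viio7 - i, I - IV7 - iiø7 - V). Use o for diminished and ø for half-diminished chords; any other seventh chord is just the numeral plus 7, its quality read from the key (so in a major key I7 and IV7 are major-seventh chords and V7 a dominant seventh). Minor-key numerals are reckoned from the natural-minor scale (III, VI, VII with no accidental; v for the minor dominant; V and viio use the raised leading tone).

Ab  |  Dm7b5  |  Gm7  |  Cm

VI - iiø7 - v7 - i

Ab: root Ab is the submediant; major triad there is VI.
Dm7b5 has root D, degree 2 in C minor, so iiø7.
Gm7: minor seventh chord on G = scale degree 5 → v7.
Cm: minor triad on C = scale degree 1 → i.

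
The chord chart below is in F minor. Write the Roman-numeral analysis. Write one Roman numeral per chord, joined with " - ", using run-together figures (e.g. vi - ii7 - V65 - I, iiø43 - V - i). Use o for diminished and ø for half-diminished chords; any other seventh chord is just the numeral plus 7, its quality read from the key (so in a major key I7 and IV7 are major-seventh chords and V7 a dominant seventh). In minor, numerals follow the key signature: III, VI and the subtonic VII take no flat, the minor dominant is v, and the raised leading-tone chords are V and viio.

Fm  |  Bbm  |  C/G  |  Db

i - iv - V64 - VI

Fm has root F, degree 1 in F minor, so i.
Bbm has root Bb, degree 4 in F minor, so iv.
C/G: root C is the dominant; major triad there is V64.
Db: major triad on Db = scale degree 6 → VI.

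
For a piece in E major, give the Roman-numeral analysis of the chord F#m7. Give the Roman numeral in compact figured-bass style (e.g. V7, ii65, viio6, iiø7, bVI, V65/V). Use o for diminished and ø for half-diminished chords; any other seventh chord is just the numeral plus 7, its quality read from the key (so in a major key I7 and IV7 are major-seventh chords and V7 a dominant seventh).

ii7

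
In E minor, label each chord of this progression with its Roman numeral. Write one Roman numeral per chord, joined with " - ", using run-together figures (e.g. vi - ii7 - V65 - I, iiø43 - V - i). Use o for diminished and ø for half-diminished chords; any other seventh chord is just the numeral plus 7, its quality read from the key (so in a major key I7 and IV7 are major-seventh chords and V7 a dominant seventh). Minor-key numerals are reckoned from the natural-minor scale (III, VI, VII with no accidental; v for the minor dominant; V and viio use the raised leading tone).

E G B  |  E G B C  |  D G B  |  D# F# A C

E-G-B: root E is the tonic; minor triad there is i.
E-G-B-C has root C, degree 6 in E minor, so VI65.
D-G-B: major triad on G = scale degree 3 → III64.
D#-F#-A-C: root D# is the leading tone; fully diminished seventh chord there is viio7.

i - VI65 - III64 - viio7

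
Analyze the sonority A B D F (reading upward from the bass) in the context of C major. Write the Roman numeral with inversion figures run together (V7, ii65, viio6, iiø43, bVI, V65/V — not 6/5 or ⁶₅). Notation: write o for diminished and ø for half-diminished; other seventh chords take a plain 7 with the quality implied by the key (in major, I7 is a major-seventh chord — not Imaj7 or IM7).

viiø42

Stacked in thirds the chord is B-D-F-A: a half-diminished seventh chord on B.
B is scale degree 7 in C major, and a half-diminished seventh chord on that degree is written viiø7.
With A in the bass the chord is in third inversion, so the figured bass is 42.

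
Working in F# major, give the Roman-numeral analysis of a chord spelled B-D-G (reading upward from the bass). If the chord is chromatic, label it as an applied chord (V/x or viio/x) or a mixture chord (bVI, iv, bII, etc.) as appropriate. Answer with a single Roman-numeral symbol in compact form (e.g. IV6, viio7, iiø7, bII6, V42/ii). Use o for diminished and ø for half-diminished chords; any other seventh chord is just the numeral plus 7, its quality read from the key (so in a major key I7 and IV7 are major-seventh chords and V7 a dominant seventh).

bII6

Stacked in thirds the chord is G-B-D: a major triad on G.
G is the lowered second degree of F# major (diatonic 2 would be G#). This is the Neapolitan sixth — a major triad on the lowered second degree, here in its customary first inversion.
With B in the bass the chord is in first inversion, so the figured bass is 6.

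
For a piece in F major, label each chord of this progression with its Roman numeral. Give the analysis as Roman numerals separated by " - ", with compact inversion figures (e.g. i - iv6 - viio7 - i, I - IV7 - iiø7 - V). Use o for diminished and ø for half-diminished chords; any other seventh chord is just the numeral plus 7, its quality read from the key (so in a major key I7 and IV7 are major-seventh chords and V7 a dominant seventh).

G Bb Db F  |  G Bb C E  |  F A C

G-Bb-Db-F is non-diatonic — iiø7, a mixture chord from F minor.
G-Bb-C-E: dominant seventh chord on C = scale degree 5 → V43.
F-A-C: major triad on F = scale degree 1 → I.

iiø7 - V43 - I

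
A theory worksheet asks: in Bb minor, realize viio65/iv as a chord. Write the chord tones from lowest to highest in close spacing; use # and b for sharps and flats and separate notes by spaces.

F Ab Cb D

The slash marks an applied leading-tone chord: viio of iv. In Bb minor, iv is Eb, so the leading tone to it is D, a half step below.
Building a fully diminished seventh chord on D gives D-F-Ab-Cb.
The figured bass 65 indicates first inversion, placing the third (F) in the bass: F-Ab-Cb-D.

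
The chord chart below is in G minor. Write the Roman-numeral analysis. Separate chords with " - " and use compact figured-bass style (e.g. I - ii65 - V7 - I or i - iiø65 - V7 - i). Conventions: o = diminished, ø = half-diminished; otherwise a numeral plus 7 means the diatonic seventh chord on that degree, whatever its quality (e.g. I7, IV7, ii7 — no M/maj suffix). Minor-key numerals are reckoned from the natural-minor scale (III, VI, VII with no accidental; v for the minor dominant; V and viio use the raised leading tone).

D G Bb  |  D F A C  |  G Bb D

i64 - v7 - i

D-G-Bb: root G is the tonic; minor triad there is i64.
D-F-A-C: minor seventh chord on D = scale degree 5 → v7.
G-Bb-D: root G is the tonic; minor triad there is i.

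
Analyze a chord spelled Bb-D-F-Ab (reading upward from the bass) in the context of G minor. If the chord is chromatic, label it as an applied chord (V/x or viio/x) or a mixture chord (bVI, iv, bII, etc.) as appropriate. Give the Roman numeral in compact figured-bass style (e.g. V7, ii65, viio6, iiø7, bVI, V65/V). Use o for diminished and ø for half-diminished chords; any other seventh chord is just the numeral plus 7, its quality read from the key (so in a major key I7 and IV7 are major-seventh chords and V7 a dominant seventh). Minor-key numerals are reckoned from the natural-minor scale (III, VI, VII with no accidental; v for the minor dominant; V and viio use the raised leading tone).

V7/VI

Stacked in thirds the chord is Bb-D-F-Ab: a dominant seventh chord on Bb.
Bb is not a diatonic chord root with this quality in G minor, but it lies a perfect fifth above Eb (VI), so the chord functions as an applied dominant of VI.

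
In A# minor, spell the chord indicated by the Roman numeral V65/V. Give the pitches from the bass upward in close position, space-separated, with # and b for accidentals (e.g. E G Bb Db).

D## F## A# B#

The slash means an applied dominant: we want the dominant of V. In A# minor, V is E# major, and its dominant is built on B#.
Building a dominant seventh chord on B# gives B#-D##-F##-A#.
With the 65 figure the chord is in first inversion; from the bass D## upward in close position it reads D##-F##-A#-B#.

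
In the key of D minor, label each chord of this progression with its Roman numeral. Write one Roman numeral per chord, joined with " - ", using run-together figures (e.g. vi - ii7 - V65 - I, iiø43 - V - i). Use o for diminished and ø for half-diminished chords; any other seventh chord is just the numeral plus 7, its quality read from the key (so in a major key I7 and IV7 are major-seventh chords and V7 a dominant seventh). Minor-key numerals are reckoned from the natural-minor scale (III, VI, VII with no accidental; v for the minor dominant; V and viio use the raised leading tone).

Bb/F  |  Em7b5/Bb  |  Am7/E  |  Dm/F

Bb/F: root Bb is the submediant; major triad there is VI64.
Em7b5/Bb: half-diminished seventh chord on E = scale degree 2 → iiø43.
Am7/E: root A is the dominant; minor seventh chord there is v43.
Dm/F has root D, degree 1 in D minor, so i6.

VI64 - iiø43 - v43 - i6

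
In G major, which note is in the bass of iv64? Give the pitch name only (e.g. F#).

iv in G major has root C; the chord is C-Eb-G.
The figure 64 means second inversion — the fifth is in the bass.

G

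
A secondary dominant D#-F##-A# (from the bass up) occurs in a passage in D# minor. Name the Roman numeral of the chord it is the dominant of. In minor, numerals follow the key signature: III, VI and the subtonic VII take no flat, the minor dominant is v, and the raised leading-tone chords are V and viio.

The chord is a major triad on D#.
A dominant resolves down a perfect fifth: D# → G#. In D# minor, G# is scale degree 4, i.e. iv.

iv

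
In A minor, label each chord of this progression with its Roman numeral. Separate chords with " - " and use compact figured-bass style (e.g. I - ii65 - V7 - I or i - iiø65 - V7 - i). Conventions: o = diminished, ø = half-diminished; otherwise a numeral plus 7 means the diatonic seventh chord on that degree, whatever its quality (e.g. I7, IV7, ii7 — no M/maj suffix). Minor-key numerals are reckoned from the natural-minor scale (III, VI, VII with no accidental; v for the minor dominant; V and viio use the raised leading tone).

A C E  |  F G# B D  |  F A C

i - viio42 - VI

A-C-E: root A is the tonic; minor triad there is i.
F-G#-B-D: fully diminished seventh chord on G# = scale degree 7 → viio42.
F-A-C has root F, degree 6 in A minor, so VI.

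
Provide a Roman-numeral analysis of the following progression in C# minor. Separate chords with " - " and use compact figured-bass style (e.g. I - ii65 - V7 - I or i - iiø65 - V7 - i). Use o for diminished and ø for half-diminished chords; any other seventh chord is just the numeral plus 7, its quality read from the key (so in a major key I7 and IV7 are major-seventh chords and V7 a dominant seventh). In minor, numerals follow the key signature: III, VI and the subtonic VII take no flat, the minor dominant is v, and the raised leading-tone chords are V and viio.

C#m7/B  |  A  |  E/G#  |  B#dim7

C#m7/B: minor seventh chord on C# = scale degree 1 → i42.
A: major triad on A = scale degree 6 → VI.
E/G#: major triad on E = scale degree 3 → III6.
B#dim7: fully diminished seventh chord on B# = scale degree 7 → viio7.

i42 - VI - III6 - viio7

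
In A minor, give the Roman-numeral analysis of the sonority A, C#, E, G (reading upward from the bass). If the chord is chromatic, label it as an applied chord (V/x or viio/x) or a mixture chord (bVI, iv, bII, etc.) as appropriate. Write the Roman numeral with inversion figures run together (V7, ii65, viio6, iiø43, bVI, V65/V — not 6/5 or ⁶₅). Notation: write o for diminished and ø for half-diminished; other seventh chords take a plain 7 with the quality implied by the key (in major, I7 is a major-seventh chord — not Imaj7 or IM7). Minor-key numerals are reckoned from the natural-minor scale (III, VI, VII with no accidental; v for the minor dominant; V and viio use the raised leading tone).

V7/iv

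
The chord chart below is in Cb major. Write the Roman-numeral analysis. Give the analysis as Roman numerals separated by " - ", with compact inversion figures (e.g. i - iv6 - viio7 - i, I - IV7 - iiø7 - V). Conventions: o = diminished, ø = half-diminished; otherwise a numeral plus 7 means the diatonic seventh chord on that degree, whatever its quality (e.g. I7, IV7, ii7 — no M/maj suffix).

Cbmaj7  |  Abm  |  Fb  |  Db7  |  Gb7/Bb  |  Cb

I7 - vi - IV - V7/V - V65 - I

Cbmaj7: major seventh chord on Cb = scale degree 1 → I7.
Abm: minor triad on Ab = scale degree 6 → vi.
Fb: root Fb is the subdominant; major triad there is IV.
Db7: a dominant seventh chord on Db, the applied dominant of V → V7/V.
Gb7/Bb has root Gb, degree 5 in Cb major, so V65.
Cb: root Cb is the tonic; major triad there is I.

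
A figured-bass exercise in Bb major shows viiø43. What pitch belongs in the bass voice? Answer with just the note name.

Eb

viiø in Bb major has root A; the chord is A-C-Eb-G.
The figure 43 means second inversion — the fifth is in the bass.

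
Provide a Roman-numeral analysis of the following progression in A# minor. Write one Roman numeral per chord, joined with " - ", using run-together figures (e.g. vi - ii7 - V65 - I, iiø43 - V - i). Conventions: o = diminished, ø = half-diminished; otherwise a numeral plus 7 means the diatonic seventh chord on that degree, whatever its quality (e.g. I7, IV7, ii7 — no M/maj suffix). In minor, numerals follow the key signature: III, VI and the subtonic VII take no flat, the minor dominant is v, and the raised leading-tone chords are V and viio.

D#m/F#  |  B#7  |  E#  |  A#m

iv6 - V7/V - V - i

D#m/F#: minor triad on D# = scale degree 4 → iv6.
B#7: a dominant seventh chord on B#, the applied dominant of V → V7/V.
E#: major triad on E# = scale degree 5 → V.
A#m: minor triad on A# = scale degree 1 → i.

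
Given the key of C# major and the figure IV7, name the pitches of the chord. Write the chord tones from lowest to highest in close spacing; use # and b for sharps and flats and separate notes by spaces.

The numeral's case and figure indicate a major seventh chord. In C# major its root, scale degree 4, is F#.
That chord is spelled F#-A#-C#-E#.

F# A# C# E#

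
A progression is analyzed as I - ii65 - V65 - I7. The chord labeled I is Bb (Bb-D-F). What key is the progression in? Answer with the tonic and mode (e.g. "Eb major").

Bb major

I is given as Bb-D-F — a major triad with root Bb.
If Bb is scale degree 1 and the mode makes that degree carry a major triad, the tonic is Bb and the mode is major.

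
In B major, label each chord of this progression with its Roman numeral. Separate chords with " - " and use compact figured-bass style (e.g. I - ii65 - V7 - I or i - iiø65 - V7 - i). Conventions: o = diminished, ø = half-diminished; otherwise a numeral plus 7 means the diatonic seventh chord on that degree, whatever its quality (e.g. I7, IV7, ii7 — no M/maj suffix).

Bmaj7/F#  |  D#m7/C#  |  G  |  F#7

Bmaj7/F# has root B, degree 1 in B major, so I43.
D#m7/C# has root D#, degree 3 in B major, so iii42.
G is non-diatonic — bVI, a mixture chord from B minor.
F#7 has root F#, degree 5 in B major, so V7.

I43 - iii42 - bVI - V7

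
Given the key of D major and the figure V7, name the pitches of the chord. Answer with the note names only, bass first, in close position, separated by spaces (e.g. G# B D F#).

The numeral's case and figure indicate a dominant seventh chord. In D major its root, scale degree 5, is A.
That chord is spelled A-C#-E-G.

A C# E G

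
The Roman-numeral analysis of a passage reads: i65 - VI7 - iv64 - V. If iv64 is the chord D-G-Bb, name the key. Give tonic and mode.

D minor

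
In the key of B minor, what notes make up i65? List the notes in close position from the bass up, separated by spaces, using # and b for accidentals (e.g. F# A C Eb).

D F# A B

The numeral's case and figure indicate a minor seventh chord. In B minor its root, the first degree, is B.
Stacking thirds from B gives B-D-F#-A.
With the 65 figure the chord is in first inversion; from the bass D upward in close position it reads D-F#-A-B.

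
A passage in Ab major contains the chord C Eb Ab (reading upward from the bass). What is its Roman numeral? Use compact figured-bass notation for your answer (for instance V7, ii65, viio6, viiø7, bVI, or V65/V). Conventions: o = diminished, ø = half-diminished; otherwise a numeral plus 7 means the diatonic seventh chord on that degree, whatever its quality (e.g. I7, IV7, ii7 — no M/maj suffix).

The pitches Ab-C-Eb form a major triad rooted on Ab.
Ab is scale degree 1 in Ab major, and a major triad on that degree is written I.
With C in the bass the chord is in first inversion, so the figured bass is 6.

I6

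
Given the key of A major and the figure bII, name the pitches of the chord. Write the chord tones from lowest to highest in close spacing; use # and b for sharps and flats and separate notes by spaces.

bII is the Neapolitan chord — a major triad on the lowered second degree. In A major that root is Bb.
So the chord is Bb-D-F.

Bb D F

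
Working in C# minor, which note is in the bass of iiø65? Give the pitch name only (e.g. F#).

F#

iiø in C# minor has root D#; the chord is D#-F#-A-C#.
The figure 65 means first inversion — the third is in the bass.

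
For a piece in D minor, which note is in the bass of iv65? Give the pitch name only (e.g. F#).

Bb

iv in D minor has root G; the chord is G-Bb-D-F.
The figure 65 means first inversion — the third is in the bass.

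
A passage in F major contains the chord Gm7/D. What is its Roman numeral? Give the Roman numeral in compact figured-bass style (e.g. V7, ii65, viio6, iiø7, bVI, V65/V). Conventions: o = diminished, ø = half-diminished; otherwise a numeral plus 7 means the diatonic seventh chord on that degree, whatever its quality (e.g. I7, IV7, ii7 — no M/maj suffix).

Stacked in thirds the chord is G-Bb-D-F: a minor seventh chord on G.
G is scale degree 2 in F major, and a minor seventh chord on that degree is written ii7.
With D in the bass the chord is in second inversion, so the figured bass is 43.

ii43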